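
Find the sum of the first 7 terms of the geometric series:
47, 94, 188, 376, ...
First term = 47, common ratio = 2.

Sₙ = a(1 - rⁿ) / (1 - r)
S_7 = 47(1 - 2^7) / (1 - 2)
S_7 = 47(1 - 128) / (-1)
S_7 = 5969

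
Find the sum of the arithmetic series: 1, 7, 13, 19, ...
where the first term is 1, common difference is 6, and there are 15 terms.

Sₙ = n/2 × (first + last)
Last term = a + (n-1)d = 1 + (15-1)×6 = 85
S_15 = 15/2 × (1 + 85)
S_15 = 15/2 × 86 = 645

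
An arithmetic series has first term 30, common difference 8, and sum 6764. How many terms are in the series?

Using S = n/2 × [2a + (n-1)d]
6764 = n/2 × [2(30) + (n-1)(8)]
6764 = n/2 × [60 + 8n - 8]
13528 = n × [52 + 8n]
8n² + (52)n - 13528 = 0
Discriminant: Δ = (52)² - 4(8)(-13528) = 2704 + 432896 = 435600
√Δ = 660
n = [-(52) + √Δ] / (2·8) = (-52 + 660) / 16 = 608 / 16 = 38
(The negative root is discarded since n must be a positive integer.)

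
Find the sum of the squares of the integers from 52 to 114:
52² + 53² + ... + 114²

Use ∑_{k=1}^{n} k² = n(n+1)(2n+1)/6, then subtract the first 51 terms.
∑_{k=1}^{114} k² = 114×115×229/6 = 500365
∑_{k=1}^{51} k² = 51×52×103/6 = 45526
∑_{k=52}^{114} k² = 500365 - 45526 = 454839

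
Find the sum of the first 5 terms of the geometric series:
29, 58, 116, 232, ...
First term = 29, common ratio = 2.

Sₙ = a(1 - rⁿ) / (1 - r)
S_5 = 29(1 - 2^5) / (1 - 2)
S_5 = 29(1 - 32) / (-1)
S_5 = 899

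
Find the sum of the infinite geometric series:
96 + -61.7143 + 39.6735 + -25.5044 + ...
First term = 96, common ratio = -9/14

For |r| < 1, S = a / (1 - r)
S = 96 / (1 - (-9/14))
S = 96 / (23/14)
S = 1344/23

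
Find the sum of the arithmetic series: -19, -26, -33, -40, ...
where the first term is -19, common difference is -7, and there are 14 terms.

Sₙ = n/2 × (first + last)
Last term = a + (n-1)d = -19 + (14-1)×(-7) = -110
S_14 = 14/2 × (-19 + (-110))
S_14 = 14/2 × (-129) = -903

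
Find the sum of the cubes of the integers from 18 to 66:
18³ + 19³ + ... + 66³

Use ∑_{k=1}^{n} k³ = [n(n+1)/2]², then subtract the first 17 terms.
∑_{k=1}^{66} k³ = [66×67/2]² = 2211² = 4888521
∑_{k=1}^{17} k³ = [17×18/2]² = 153² = 23409
∑_{k=18}^{66} k³ = 4888521 - 23409 = 4865112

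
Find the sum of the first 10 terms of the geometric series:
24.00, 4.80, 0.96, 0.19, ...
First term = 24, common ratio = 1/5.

Sₙ = a(1 - rⁿ) / (1 - r)
S_10 = 24(1 - (1/5)^10) / (1 - (1/5))
S_10 = 24(1 - (1/9765625)) / (4/5)
S_10 = 58593744/1953125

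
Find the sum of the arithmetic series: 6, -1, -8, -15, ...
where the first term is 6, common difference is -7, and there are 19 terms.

Sₙ = n/2 × (first + last)
Last term = a + (n-1)d = 6 + (19-1)×(-7) = -120
S_19 = 19/2 × (6 + (-120))
S_19 = 19/2 × (-114) = -1083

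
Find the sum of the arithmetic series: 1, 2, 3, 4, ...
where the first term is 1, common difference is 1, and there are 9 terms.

Sₙ = n/2 × (first + last)
Last term = a + (n-1)d = 1 + (9-1)×1 = 9
S_9 = 9/2 × (1 + 9)
S_9 = 9/2 × 10 = 45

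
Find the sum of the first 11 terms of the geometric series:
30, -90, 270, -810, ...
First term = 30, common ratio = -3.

Sₙ = a(1 - rⁿ) / (1 - r)
S_11 = 30(1 - (-3)^11) / (1 - (-3))
S_11 = 30(1 - (-177147)) / (4)
S_11 = 1328610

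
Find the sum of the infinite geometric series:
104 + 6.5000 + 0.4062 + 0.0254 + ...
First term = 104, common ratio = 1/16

For |r| < 1, S = a / (1 - r)
S = 104 / (1 - (1/16))
S = 104 / (15/16)
S = 1664/15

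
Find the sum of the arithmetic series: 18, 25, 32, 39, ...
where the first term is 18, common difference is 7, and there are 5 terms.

Sₙ = n/2 × (first + last)
Last term = a + (n-1)d = 18 + (5-1)×7 = 46
S_5 = 5/2 × (18 + 46)
S_5 = 5/2 × 64 = 160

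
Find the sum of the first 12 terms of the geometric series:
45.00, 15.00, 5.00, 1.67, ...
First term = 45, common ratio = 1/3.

Sₙ = a(1 - rⁿ) / (1 - r)
S_12 = 45(1 - (1/3)^12) / (1 - (1/3))
S_12 = 45(1 - (1/531441)) / (2/3)
S_12 = 1328600/19683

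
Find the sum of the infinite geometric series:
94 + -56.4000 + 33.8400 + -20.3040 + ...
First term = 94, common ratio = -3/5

For |r| < 1, S = a / (1 - r)
S = 94 / (1 - (-3/5))
S = 94 / (8/5)
S = 235/4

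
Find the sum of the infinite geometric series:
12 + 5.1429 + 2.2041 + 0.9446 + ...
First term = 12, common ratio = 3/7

For |r| < 1, S = a / (1 - r)
S = 12 / (1 - (3/7))
S = 12 / (4/7)
S = 21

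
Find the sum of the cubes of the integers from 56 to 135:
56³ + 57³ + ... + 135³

Use ∑_{k=1}^{n} k³ = [n(n+1)/2]², then subtract the first 55 terms.
∑_{k=1}^{135} k³ = [135×136/2]² = 9180² = 84272400
∑_{k=1}^{55} k³ = [55×56/2]² = 1540² = 2371600
∑_{k=56}^{135} k³ = 84272400 - 2371600 = 81900800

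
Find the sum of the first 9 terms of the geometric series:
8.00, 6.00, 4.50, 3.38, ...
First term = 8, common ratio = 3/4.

Sₙ = a(1 - rⁿ) / (1 - r)
S_9 = 8(1 - (3/4)^9) / (1 - (3/4))
S_9 = 8(1 - (19683/262144)) / (1/4)
S_9 = 242461/8192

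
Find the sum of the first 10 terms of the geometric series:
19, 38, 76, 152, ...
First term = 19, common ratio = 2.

Sₙ = a(1 - rⁿ) / (1 - r)
S_10 = 19(1 - 2^10) / (1 - 2)
S_10 = 19(1 - 1024) / (-1)
S_10 = 19437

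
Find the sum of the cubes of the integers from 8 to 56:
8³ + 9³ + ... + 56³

Use ∑_{k=1}^{n} k³ = [n(n+1)/2]², then subtract the first 7 terms.
∑_{k=1}^{56} k³ = [56×57/2]² = 1596² = 2547216
∑_{k=1}^{7} k³ = [7×8/2]² = 28² = 784
∑_{k=8}^{56} k³ = 2547216 - 784 = 2546432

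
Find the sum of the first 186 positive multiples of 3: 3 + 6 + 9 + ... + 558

Factor out 3: = 3(1 + 2 + ... + 186) = 3 × n(n+1)/2
= 3 × 186×187/2
= 3 × 17391
= 52173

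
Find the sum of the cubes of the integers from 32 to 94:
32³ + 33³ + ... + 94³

Use ∑_{k=1}^{n} k³ = [n(n+1)/2]², then subtract the first 31 terms.
∑_{k=1}^{94} k³ = [94×95/2]² = 4465² = 19936225
∑_{k=1}^{31} k³ = [31×32/2]² = 496² = 246016
∑_{k=32}^{94} k³ = 19936225 - 246016 = 19690209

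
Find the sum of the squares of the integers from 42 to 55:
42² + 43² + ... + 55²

Use ∑_{k=1}^{n} k² = n(n+1)(2n+1)/6, then subtract the first 41 terms.
∑_{k=1}^{55} k² = 55×56×111/6 = 56980
∑_{k=1}^{41} k² = 41×42×83/6 = 23821
∑_{k=42}^{55} k² = 56980 - 23821 = 33159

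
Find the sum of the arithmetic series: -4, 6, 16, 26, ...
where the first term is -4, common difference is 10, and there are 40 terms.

Sₙ = n/2 × (first + last)
Last term = a + (n-1)d = -4 + (40-1)×10 = 386
S_40 = 40/2 × (-4 + 386)
S_40 = 40/2 × 382 = 7640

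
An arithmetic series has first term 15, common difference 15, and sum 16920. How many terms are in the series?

Using S = n/2 × [2a + (n-1)d]
16920 = n/2 × [2(15) + (n-1)(15)]
16920 = n/2 × [30 + 15n - 15]
33840 = n × [15 + 15n]
15n² + (15)n - 33840 = 0
Discriminant: Δ = (15)² - 4(15)(-33840) = 225 + 2030400 = 2030625
√Δ = 1425
n = [-(15) + √Δ] / (2·15) = (-15 + 1425) / 30 = 1410 / 30 = 47
(The negative root is discarded since n must be a positive integer.)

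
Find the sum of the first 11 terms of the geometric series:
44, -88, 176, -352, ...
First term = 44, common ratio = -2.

Sₙ = a(1 - rⁿ) / (1 - r)
S_11 = 44(1 - (-2)^11) / (1 - (-2))
S_11 = 44(1 - (-2048)) / (3)
S_11 = 30052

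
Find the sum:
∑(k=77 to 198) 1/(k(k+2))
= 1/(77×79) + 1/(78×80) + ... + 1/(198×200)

Partial fractions: 1/(k(k+2)) = (1/2)[1/k - 1/(k+2)]
Telescoping leaves the first two and last two terms:
= (1/2)[1/77 + 1/78 - 1/199 - 1/200]
= 1886303/239038800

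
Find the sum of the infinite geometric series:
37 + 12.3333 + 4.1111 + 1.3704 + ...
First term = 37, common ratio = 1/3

For |r| < 1, S = a / (1 - r)
S = 37 / (1 - (1/3))
S = 37 / (2/3)
S = 111/2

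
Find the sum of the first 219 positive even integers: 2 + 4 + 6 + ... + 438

Sum of first n even numbers = n(n+1)
= 219×220
= 48180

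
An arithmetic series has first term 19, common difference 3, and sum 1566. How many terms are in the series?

Using S = n/2 × [2a + (n-1)d]
1566 = n/2 × [2(19) + (n-1)(3)]
1566 = n/2 × [38 + 3n - 3]
3132 = n × [35 + 3n]
3n² + (35)n - 3132 = 0
Discriminant: Δ = (35)² - 4(3)(-3132) = 1225 + 37584 = 38809
√Δ = 197
n = [-(35) + √Δ] / (2·3) = (-35 + 197) / 6 = 162 / 6 = 27
(The negative root is discarded since n must be a positive integer.)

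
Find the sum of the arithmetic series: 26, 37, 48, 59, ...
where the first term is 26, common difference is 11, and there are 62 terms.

Sₙ = n/2 × (first + last)
Last term = a + (n-1)d = 26 + (62-1)×11 = 697
S_62 = 62/2 × (26 + 697)
S_62 = 62/2 × 723 = 22413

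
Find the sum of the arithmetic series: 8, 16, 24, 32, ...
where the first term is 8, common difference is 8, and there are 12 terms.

Sₙ = n/2 × (first + last)
Last term = a + (n-1)d = 8 + (12-1)×8 = 96
S_12 = 12/2 × (8 + 96)
S_12 = 12/2 × 104 = 624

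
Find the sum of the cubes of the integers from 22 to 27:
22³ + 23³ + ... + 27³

Use ∑_{k=1}^{n} k³ = [n(n+1)/2]², then subtract the first 21 terms.
∑_{k=1}^{27} k³ = [27×28/2]² = 378² = 142884
∑_{k=1}^{21} k³ = [21×22/2]² = 231² = 53361
∑_{k=22}^{27} k³ = 142884 - 53361 = 89523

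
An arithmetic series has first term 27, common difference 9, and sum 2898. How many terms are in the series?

Using S = n/2 × [2a + (n-1)d]
2898 = n/2 × [2(27) + (n-1)(9)]
2898 = n/2 × [54 + 9n - 9]
5796 = n × [45 + 9n]
9n² + (45)n - 5796 = 0
Discriminant: Δ = (45)² - 4(9)(-5796) = 2025 + 208656 = 210681
√Δ = 459
n = [-(45) + √Δ] / (2·9) = (-45 + 459) / 18 = 414 / 18 = 23
(The negative root is discarded since n must be a positive integer.)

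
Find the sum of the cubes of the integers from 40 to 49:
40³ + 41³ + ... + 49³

Use ∑_{k=1}^{n} k³ = [n(n+1)/2]², then subtract the first 39 terms.
∑_{k=1}^{49} k³ = [49×50/2]² = 1225² = 1500625
∑_{k=1}^{39} k³ = [39×40/2]² = 780² = 608400
∑_{k=40}^{49} k³ = 1500625 - 608400 = 892225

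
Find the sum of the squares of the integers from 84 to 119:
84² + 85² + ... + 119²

Use ∑_{k=1}^{n} k² = n(n+1)(2n+1)/6, then subtract the first 83 terms.
∑_{k=1}^{119} k² = 119×120×239/6 = 568820
∑_{k=1}^{83} k² = 83×84×167/6 = 194054
∑_{k=84}^{119} k² = 568820 - 194054 = 374766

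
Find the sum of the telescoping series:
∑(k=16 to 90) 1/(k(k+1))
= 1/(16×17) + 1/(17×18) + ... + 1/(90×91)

Partial fractions: 1/(k(k+1)) = 1/k - 1/(k+1)
The series telescopes:
= (1/16 - 1/17) + (1/17 - 1/18) + ... + (1/90 - 1/91)
= 1/16 - 1/91
= 75/1456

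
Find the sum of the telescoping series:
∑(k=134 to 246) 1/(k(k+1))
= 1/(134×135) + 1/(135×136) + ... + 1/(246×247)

Partial fractions: 1/(k(k+1)) = 1/k - 1/(k+1)
The series telescopes:
= (1/134 - 1/135) + (1/135 - 1/136) + ... + (1/246 - 1/247)
= 1/134 - 1/247
= 113/33098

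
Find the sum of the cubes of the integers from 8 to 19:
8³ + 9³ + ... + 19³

Use ∑_{k=1}^{n} k³ = [n(n+1)/2]², then subtract the first 7 terms.
∑_{k=1}^{19} k³ = [19×20/2]² = 190² = 36100
∑_{k=1}^{7} k³ = [7×8/2]² = 28² = 784
∑_{k=8}^{19} k³ = 36100 - 784 = 35316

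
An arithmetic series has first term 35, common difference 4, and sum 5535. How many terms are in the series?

Using S = n/2 × [2a + (n-1)d]
5535 = n/2 × [2(35) + (n-1)(4)]
5535 = n/2 × [70 + 4n - 4]
11070 = n × [66 + 4n]
4n² + (66)n - 11070 = 0
Discriminant: Δ = (66)² - 4(4)(-11070) = 4356 + 177120 = 181476
√Δ = 426
n = [-(66) + √Δ] / (2·4) = (-66 + 426) / 8 = 360 / 8 = 45
(The negative root is discarded since n must be a positive integer.)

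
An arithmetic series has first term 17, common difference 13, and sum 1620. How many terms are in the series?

Using S = n/2 × [2a + (n-1)d]
1620 = n/2 × [2(17) + (n-1)(13)]
1620 = n/2 × [34 + 13n - 13]
3240 = n × [21 + 13n]
13n² + (21)n - 3240 = 0
Discriminant: Δ = (21)² - 4(13)(-3240) = 441 + 168480 = 168921
√Δ = 411
n = [-(21) + √Δ] / (2·13) = (-21 + 411) / 26 = 390 / 26 = 15
(The negative root is discarded since n must be a positive integer.)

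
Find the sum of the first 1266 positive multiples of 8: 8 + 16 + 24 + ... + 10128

Factor out 8: = 8(1 + 2 + ... + 1266) = 8 × n(n+1)/2
= 8 × 1266×1267/2
= 8 × 802011
= 6416088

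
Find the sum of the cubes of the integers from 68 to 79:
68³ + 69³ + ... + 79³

Use ∑_{k=1}^{n} k³ = [n(n+1)/2]², then subtract the first 67 terms.
∑_{k=1}^{79} k³ = [79×80/2]² = 3160² = 9985600
∑_{k=1}^{67} k³ = [67×68/2]² = 2278² = 5189284
∑_{k=68}^{79} k³ = 9985600 - 5189284 = 4796316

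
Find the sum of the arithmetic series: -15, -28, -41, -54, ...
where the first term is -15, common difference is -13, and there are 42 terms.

Sₙ = n/2 × (first + last)
Last term = a + (n-1)d = -15 + (42-1)×(-13) = -548
S_42 = 42/2 × (-15 + (-548))
S_42 = 42/2 × (-563) = -11823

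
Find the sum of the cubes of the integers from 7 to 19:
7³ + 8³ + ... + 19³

Use ∑_{k=1}^{n} k³ = [n(n+1)/2]², then subtract the first 6 terms.
∑_{k=1}^{19} k³ = [19×20/2]² = 190² = 36100
∑_{k=1}^{6} k³ = [6×7/2]² = 21² = 441
∑_{k=7}^{19} k³ = 36100 - 441 = 35659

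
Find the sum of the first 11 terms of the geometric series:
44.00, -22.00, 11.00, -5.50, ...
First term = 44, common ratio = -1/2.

Sₙ = a(1 - rⁿ) / (1 - r)
S_11 = 44(1 - (-1/2)^11) / (1 - (-1/2))
S_11 = 44(1 - (-1/2048)) / (3/2)
S_11 = 7513/256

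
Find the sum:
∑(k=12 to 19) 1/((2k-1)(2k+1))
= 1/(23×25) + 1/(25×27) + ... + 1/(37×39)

Partial fractions: 1/((2k-1)(2k+1)) = (1/2)[1/(2k-1) - 1/(2k+1)]
The series telescopes:
= (1/2)[1/23 - 1/39]
= 8/897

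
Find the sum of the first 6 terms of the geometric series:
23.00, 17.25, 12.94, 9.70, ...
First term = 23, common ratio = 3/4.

Sₙ = a(1 - rⁿ) / (1 - r)
S_6 = 23(1 - (3/4)^6) / (1 - (3/4))
S_6 = 23(1 - (729/4096)) / (1/4)
S_6 = 77441/1024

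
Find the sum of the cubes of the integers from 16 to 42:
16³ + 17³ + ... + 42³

Use ∑_{k=1}^{n} k³ = [n(n+1)/2]², then subtract the first 15 terms.
∑_{k=1}^{42} k³ = [42×43/2]² = 903² = 815409
∑_{k=1}^{15} k³ = [15×16/2]² = 120² = 14400
∑_{k=16}^{42} k³ = 815409 - 14400 = 801009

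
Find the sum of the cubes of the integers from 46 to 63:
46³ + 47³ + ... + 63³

Use ∑_{k=1}^{n} k³ = [n(n+1)/2]², then subtract the first 45 terms.
∑_{k=1}^{63} k³ = [63×64/2]² = 2016² = 4064256
∑_{k=1}^{45} k³ = [45×46/2]² = 1035² = 1071225
∑_{k=46}^{63} k³ = 4064256 - 1071225 = 2993031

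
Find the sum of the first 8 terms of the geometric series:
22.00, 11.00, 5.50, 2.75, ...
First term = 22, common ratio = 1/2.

Sₙ = a(1 - rⁿ) / (1 - r)
S_8 = 22(1 - (1/2)^8) / (1 - (1/2))
S_8 = 22(1 - (1/256)) / (1/2)
S_8 = 2805/64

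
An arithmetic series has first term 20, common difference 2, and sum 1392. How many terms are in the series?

Using S = n/2 × [2a + (n-1)d]
1392 = n/2 × [2(20) + (n-1)(2)]
1392 = n/2 × [40 + 2n - 2]
2784 = n × [38 + 2n]
2n² + (38)n - 2784 = 0
Discriminant: Δ = (38)² - 4(2)(-2784) = 1444 + 22272 = 23716
√Δ = 154
n = [-(38) + √Δ] / (2·2) = (-38 + 154) / 4 = 116 / 4 = 29
(The negative root is discarded since n must be a positive integer.)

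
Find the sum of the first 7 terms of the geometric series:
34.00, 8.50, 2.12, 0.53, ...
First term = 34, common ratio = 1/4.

Sₙ = a(1 - rⁿ) / (1 - r)
S_7 = 34(1 - (1/4)^7) / (1 - (1/4))
S_7 = 34(1 - (1/16384)) / (3/4)
S_7 = 92837/2048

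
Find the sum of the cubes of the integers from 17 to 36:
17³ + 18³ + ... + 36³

Use ∑_{k=1}^{n} k³ = [n(n+1)/2]², then subtract the first 16 terms.
∑_{k=1}^{36} k³ = [36×37/2]² = 666² = 443556
∑_{k=1}^{16} k³ = [16×17/2]² = 136² = 18496
∑_{k=17}^{36} k³ = 443556 - 18496 = 425060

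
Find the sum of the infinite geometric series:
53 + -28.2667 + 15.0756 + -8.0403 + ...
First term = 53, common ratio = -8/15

For |r| < 1, S = a / (1 - r)
S = 53 / (1 - (-8/15))
S = 53 / (23/15)
S = 795/23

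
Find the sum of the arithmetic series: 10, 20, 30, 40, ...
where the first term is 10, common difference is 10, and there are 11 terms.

Sₙ = n/2 × (first + last)
Last term = a + (n-1)d = 10 + (11-1)×10 = 110
S_11 = 11/2 × (10 + 110)
S_11 = 11/2 × 120 = 660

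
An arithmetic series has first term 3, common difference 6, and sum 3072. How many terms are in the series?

Using S = n/2 × [2a + (n-1)d]
3072 = n/2 × [2(3) + (n-1)(6)]
3072 = n/2 × [6 + 6n - 6]
6144 = n × [0 + 6n]
6n² + (0)n - 6144 = 0
Discriminant: Δ = (0)² - 4(6)(-6144) = 0 + 147456 = 147456
√Δ = 384
n = [-(0) + √Δ] / (2·6) = (0 + 384) / 12 = 384 / 12 = 32
(The negative root is discarded since n must be a positive integer.)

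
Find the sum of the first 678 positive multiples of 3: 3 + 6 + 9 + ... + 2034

Factor out 3: = 3(1 + 2 + ... + 678) = 3 × n(n+1)/2
= 3 × 678×679/2
= 3 × 230181
= 690543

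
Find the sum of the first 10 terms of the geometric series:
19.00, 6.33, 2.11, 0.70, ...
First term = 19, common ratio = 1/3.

Sₙ = a(1 - rⁿ) / (1 - r)
S_10 = 19(1 - (1/3)^10) / (1 - (1/3))
S_10 = 19(1 - (1/59049)) / (2/3)
S_10 = 560956/19683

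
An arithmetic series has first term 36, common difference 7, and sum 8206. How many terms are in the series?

Using S = n/2 × [2a + (n-1)d]
8206 = n/2 × [2(36) + (n-1)(7)]
8206 = n/2 × [72 + 7n - 7]
16412 = n × [65 + 7n]
7n² + (65)n - 16412 = 0
Discriminant: Δ = (65)² - 4(7)(-16412) = 4225 + 459536 = 463761
√Δ = 681
n = [-(65) + √Δ] / (2·7) = (-65 + 681) / 14 = 616 / 14 = 44
(The negative root is discarded since n must be a positive integer.)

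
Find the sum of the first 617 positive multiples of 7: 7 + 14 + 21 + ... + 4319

Factor out 7: = 7(1 + 2 + ... + 617) = 7 × n(n+1)/2
= 7 × 617×618/2
= 7 × 190653
= 1334571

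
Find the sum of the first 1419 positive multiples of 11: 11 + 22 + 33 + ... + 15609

Factor out 11: = 11(1 + 2 + ... + 1419) = 11 × n(n+1)/2
= 11 × 1419×1420/2
= 11 × 1007490
= 11082390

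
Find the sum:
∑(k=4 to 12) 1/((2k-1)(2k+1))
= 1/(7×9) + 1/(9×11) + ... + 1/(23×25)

Partial fractions: 1/((2k-1)(2k+1)) = (1/2)[1/(2k-1) - 1/(2k+1)]
The series telescopes:
= (1/2)[1/7 - 1/25]
= 9/175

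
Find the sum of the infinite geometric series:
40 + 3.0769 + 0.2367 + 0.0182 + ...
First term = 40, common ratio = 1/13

For |r| < 1, S = a / (1 - r)
S = 40 / (1 - (1/13))
S = 40 / (12/13)
S = 130/3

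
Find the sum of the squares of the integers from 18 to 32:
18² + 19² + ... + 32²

Use ∑_{k=1}^{n} k² = n(n+1)(2n+1)/6, then subtract the first 17 terms.
∑_{k=1}^{32} k² = 32×33×65/6 = 11440
∑_{k=1}^{17} k² = 17×18×35/6 = 1785
∑_{k=18}^{32} k² = 11440 - 1785 = 9655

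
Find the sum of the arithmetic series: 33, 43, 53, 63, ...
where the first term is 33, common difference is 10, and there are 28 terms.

Sₙ = n/2 × (first + last)
Last term = a + (n-1)d = 33 + (28-1)×10 = 303
S_28 = 28/2 × (33 + 303)
S_28 = 28/2 × 336 = 4704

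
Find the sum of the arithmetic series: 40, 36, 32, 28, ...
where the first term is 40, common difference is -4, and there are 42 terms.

Sₙ = n/2 × (first + last)
Last term = a + (n-1)d = 40 + (42-1)×(-4) = -124
S_42 = 42/2 × (40 + (-124))
S_42 = 42/2 × (-84) = -1764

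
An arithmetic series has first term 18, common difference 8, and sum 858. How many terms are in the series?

Using S = n/2 × [2a + (n-1)d]
858 = n/2 × [2(18) + (n-1)(8)]
858 = n/2 × [36 + 8n - 8]
1716 = n × [28 + 8n]
8n² + (28)n - 1716 = 0
Discriminant: Δ = (28)² - 4(8)(-1716) = 784 + 54912 = 55696
√Δ = 236
n = [-(28) + √Δ] / (2·8) = (-28 + 236) / 16 = 208 / 16 = 13
(The negative root is discarded since n must be a positive integer.)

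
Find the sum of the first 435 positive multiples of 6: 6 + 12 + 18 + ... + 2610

Factor out 6: = 6(1 + 2 + ... + 435) = 6 × n(n+1)/2
= 6 × 435×436/2
= 6 × 94830
= 568980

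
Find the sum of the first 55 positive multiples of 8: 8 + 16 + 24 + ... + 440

Factor out 8: = 8(1 + 2 + ... + 55) = 8 × n(n+1)/2
= 8 × 55×56/2
= 8 × 1540
= 12320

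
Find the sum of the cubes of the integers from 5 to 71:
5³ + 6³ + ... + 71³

Use ∑_{k=1}^{n} k³ = [n(n+1)/2]², then subtract the first 4 terms.
∑_{k=1}^{71} k³ = [71×72/2]² = 2556² = 6533136
∑_{k=1}^{4} k³ = [4×5/2]² = 10² = 100
∑_{k=5}^{71} k³ = 6533136 - 100 = 6533036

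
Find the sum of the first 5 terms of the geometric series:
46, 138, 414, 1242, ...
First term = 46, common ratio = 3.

Sₙ = a(1 - rⁿ) / (1 - r)
S_5 = 46(1 - 3^5) / (1 - 3)
S_5 = 46(1 - 243) / (-2)
S_5 = 5566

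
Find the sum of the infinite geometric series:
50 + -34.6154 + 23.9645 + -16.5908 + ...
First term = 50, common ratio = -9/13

For |r| < 1, S = a / (1 - r)
S = 50 / (1 - (-9/13))
S = 50 / (22/13)
S = 325/11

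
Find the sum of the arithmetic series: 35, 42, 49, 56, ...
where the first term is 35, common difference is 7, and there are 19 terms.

Sₙ = n/2 × (first + last)
Last term = a + (n-1)d = 35 + (19-1)×7 = 161
S_19 = 19/2 × (35 + 161)
S_19 = 19/2 × 196 = 1862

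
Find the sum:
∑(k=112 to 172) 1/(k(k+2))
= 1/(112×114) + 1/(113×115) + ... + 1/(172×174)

Partial fractions: 1/(k(k+2)) = (1/2)[1/k - 1/(k+2)]
Telescoping leaves the first two and last two terms:
= (1/2)[1/112 + 1/113 - 1/173 - 1/174]
= 1190659/380970912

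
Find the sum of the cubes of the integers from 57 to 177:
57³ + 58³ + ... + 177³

Use ∑_{k=1}^{n} k³ = [n(n+1)/2]², then subtract the first 56 terms.
∑_{k=1}^{177} k³ = [177×178/2]² = 15753² = 248157009
∑_{k=1}^{56} k³ = [56×57/2]² = 1596² = 2547216
∑_{k=57}^{177} k³ = 248157009 - 2547216 = 245609793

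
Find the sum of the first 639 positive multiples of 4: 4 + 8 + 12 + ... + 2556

Factor out 4: = 4(1 + 2 + ... + 639) = 4 × n(n+1)/2
= 4 × 639×640/2
= 4 × 204480
= 817920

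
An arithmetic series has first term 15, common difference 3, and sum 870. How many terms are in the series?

Using S = n/2 × [2a + (n-1)d]
870 = n/2 × [2(15) + (n-1)(3)]
870 = n/2 × [30 + 3n - 3]
1740 = n × [27 + 3n]
3n² + (27)n - 1740 = 0
Discriminant: Δ = (27)² - 4(3)(-1740) = 729 + 20880 = 21609
√Δ = 147
n = [-(27) + √Δ] / (2·3) = (-27 + 147) / 6 = 120 / 6 = 20
(The negative root is discarded since n must be a positive integer.)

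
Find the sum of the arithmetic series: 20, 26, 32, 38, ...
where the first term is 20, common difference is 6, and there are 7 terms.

Sₙ = n/2 × (first + last)
Last term = a + (n-1)d = 20 + (7-1)×6 = 56
S_7 = 7/2 × (20 + 56)
S_7 = 7/2 × 76 = 266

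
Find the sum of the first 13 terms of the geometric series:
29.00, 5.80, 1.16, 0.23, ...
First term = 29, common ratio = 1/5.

Sₙ = a(1 - rⁿ) / (1 - r)
S_13 = 29(1 - (1/5)^13) / (1 - (1/5))
S_13 = 29(1 - (1/1220703125)) / (4/5)
S_13 = 8850097649/244140625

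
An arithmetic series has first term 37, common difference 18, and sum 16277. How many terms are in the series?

Using S = n/2 × [2a + (n-1)d]
16277 = n/2 × [2(37) + (n-1)(18)]
16277 = n/2 × [74 + 18n - 18]
32554 = n × [56 + 18n]
18n² + (56)n - 32554 = 0
Discriminant: Δ = (56)² - 4(18)(-32554) = 3136 + 2343888 = 2347024
√Δ = 1532
n = [-(56) + √Δ] / (2·18) = (-56 + 1532) / 36 = 1476 / 36 = 41
(The negative root is discarded since n must be a positive integer.)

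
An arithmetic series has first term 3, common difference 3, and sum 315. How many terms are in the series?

Using S = n/2 × [2a + (n-1)d]
315 = n/2 × [2(3) + (n-1)(3)]
315 = n/2 × [6 + 3n - 3]
630 = n × [3 + 3n]
3n² + (3)n - 630 = 0
Discriminant: Δ = (3)² - 4(3)(-630) = 9 + 7560 = 7569
√Δ = 87
n = [-(3) + √Δ] / (2·3) = (-3 + 87) / 6 = 84 / 6 = 14
(The negative root is discarded since n must be a positive integer.)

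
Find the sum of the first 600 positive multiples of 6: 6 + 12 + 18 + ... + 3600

Factor out 6: = 6(1 + 2 + ... + 600) = 6 × n(n+1)/2
= 6 × 600×601/2
= 6 × 180300
= 1081800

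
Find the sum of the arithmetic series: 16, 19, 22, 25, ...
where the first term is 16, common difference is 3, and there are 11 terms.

Sₙ = n/2 × (first + last)
Last term = a + (n-1)d = 16 + (11-1)×3 = 46
S_11 = 11/2 × (16 + 46)
S_11 = 11/2 × 62 = 341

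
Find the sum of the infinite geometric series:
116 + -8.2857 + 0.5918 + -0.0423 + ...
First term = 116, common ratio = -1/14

For |r| < 1, S = a / (1 - r)
S = 116 / (1 - (-1/14))
S = 116 / (15/14)
S = 1624/15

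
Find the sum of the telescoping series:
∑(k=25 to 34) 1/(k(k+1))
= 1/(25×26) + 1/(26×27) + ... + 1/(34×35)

Partial fractions: 1/(k(k+1)) = 1/k - 1/(k+1)
The series telescopes:
= (1/25 - 1/26) + (1/26 - 1/27) + ... + (1/34 - 1/35)
= 1/25 - 1/35
= 2/175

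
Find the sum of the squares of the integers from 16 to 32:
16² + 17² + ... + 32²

Use ∑_{k=1}^{n} k² = n(n+1)(2n+1)/6, then subtract the first 15 terms.
∑_{k=1}^{32} k² = 32×33×65/6 = 11440
∑_{k=1}^{15} k² = 15×16×31/6 = 1240
∑_{k=16}^{32} k² = 11440 - 1240 = 10200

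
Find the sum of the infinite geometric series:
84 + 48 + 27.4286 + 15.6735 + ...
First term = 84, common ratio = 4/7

For |r| < 1, S = a / (1 - r)
S = 84 / (1 - (4/7))
S = 84 / (3/7)
S = 196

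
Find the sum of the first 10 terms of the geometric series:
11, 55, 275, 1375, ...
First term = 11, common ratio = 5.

Sₙ = a(1 - rⁿ) / (1 - r)
S_10 = 11(1 - 5^10) / (1 - 5)
S_10 = 11(1 - 9765625) / (-4)
S_10 = 26855466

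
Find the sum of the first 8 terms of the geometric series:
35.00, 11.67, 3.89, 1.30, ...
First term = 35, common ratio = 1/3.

Sₙ = a(1 - rⁿ) / (1 - r)
S_8 = 35(1 - (1/3)^8) / (1 - (1/3))
S_8 = 35(1 - (1/6561)) / (2/3)
S_8 = 114800/2187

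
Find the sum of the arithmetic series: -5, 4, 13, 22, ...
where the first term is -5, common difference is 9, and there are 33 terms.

Sₙ = n/2 × (first + last)
Last term = a + (n-1)d = -5 + (33-1)×9 = 283
S_33 = 33/2 × (-5 + 283)
S_33 = 33/2 × 278 = 4587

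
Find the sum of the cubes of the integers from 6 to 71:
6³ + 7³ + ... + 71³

Use ∑_{k=1}^{n} k³ = [n(n+1)/2]², then subtract the first 5 terms.
∑_{k=1}^{71} k³ = [71×72/2]² = 2556² = 6533136
∑_{k=1}^{5} k³ = [5×6/2]² = 15² = 225
∑_{k=6}^{71} k³ = 6533136 - 225 = 6532911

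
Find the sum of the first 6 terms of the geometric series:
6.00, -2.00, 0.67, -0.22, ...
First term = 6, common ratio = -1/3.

Sₙ = a(1 - rⁿ) / (1 - r)
S_6 = 6(1 - (-1/3)^6) / (1 - (-1/3))
S_6 = 6(1 - (1/729)) / (4/3)
S_6 = 364/81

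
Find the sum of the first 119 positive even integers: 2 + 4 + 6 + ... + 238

Sum of first n even numbers = n(n+1)
= 119×120
= 14280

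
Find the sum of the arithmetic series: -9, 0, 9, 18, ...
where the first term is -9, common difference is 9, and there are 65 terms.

Sₙ = n/2 × (first + last)
Last term = a + (n-1)d = -9 + (65-1)×9 = 567
S_65 = 65/2 × (-9 + 567)
S_65 = 65/2 × 558 = 18135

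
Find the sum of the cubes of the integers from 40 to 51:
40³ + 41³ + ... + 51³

Use ∑_{k=1}^{n} k³ = [n(n+1)/2]², then subtract the first 39 terms.
∑_{k=1}^{51} k³ = [51×52/2]² = 1326² = 1758276
∑_{k=1}^{39} k³ = [39×40/2]² = 780² = 608400
∑_{k=40}^{51} k³ = 1758276 - 608400 = 1149876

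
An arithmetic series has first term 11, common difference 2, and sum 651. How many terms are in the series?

Using S = n/2 × [2a + (n-1)d]
651 = n/2 × [2(11) + (n-1)(2)]
651 = n/2 × [22 + 2n - 2]
1302 = n × [20 + 2n]
2n² + (20)n - 1302 = 0
Discriminant: Δ = (20)² - 4(2)(-1302) = 400 + 10416 = 10816
√Δ = 104
n = [-(20) + √Δ] / (2·2) = (-20 + 104) / 4 = 84 / 4 = 21
(The negative root is discarded since n must be a positive integer.)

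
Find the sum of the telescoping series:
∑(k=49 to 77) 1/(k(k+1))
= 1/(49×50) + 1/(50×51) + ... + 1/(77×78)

Partial fractions: 1/(k(k+1)) = 1/k - 1/(k+1)
The series telescopes:
= (1/49 - 1/50) + (1/50 - 1/51) + ... + (1/77 - 1/78)
= 1/49 - 1/78
= 29/3822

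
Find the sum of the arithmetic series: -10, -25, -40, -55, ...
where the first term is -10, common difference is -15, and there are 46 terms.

Sₙ = n/2 × (first + last)
Last term = a + (n-1)d = -10 + (46-1)×(-15) = -685
S_46 = 46/2 × (-10 + (-685))
S_46 = 46/2 × (-695) = -15985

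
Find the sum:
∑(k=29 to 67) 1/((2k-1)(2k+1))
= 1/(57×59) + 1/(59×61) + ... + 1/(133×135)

Partial fractions: 1/((2k-1)(2k+1)) = (1/2)[1/(2k-1) - 1/(2k+1)]
The series telescopes:
= (1/2)[1/57 - 1/135]
= 13/2565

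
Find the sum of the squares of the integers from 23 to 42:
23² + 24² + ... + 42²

Use ∑_{k=1}^{n} k² = n(n+1)(2n+1)/6, then subtract the first 22 terms.
∑_{k=1}^{42} k² = 42×43×85/6 = 25585
∑_{k=1}^{22} k² = 22×23×45/6 = 3795
∑_{k=23}^{42} k² = 25585 - 3795 = 21790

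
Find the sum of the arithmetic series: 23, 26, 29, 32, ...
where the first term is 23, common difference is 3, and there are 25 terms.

Sₙ = n/2 × (first + last)
Last term = a + (n-1)d = 23 + (25-1)×3 = 95
S_25 = 25/2 × (23 + 95)
S_25 = 25/2 × 118 = 1475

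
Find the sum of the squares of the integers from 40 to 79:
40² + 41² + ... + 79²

Use ∑_{k=1}^{n} k² = n(n+1)(2n+1)/6, then subtract the first 39 terms.
∑_{k=1}^{79} k² = 79×80×159/6 = 167480
∑_{k=1}^{39} k² = 39×40×79/6 = 20540
∑_{k=40}^{79} k² = 167480 - 20540 = 146940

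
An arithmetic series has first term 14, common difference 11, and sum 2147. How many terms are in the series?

Using S = n/2 × [2a + (n-1)d]
2147 = n/2 × [2(14) + (n-1)(11)]
2147 = n/2 × [28 + 11n - 11]
4294 = n × [17 + 11n]
11n² + (17)n - 4294 = 0
Discriminant: Δ = (17)² - 4(11)(-4294) = 289 + 188936 = 189225
√Δ = 435
n = [-(17) + √Δ] / (2·11) = (-17 + 435) / 22 = 418 / 22 = 19
(The negative root is discarded since n must be a positive integer.)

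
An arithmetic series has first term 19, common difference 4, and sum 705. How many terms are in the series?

Using S = n/2 × [2a + (n-1)d]
705 = n/2 × [2(19) + (n-1)(4)]
705 = n/2 × [38 + 4n - 4]
1410 = n × [34 + 4n]
4n² + (34)n - 1410 = 0
Discriminant: Δ = (34)² - 4(4)(-1410) = 1156 + 22560 = 23716
√Δ = 154
n = [-(34) + √Δ] / (2·4) = (-34 + 154) / 8 = 120 / 8 = 15
(The negative root is discarded since n must be a positive integer.)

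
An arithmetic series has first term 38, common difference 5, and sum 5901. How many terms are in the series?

Using S = n/2 × [2a + (n-1)d]
5901 = n/2 × [2(38) + (n-1)(5)]
5901 = n/2 × [76 + 5n - 5]
11802 = n × [71 + 5n]
5n² + (71)n - 11802 = 0
Discriminant: Δ = (71)² - 4(5)(-11802) = 5041 + 236040 = 241081
√Δ = 491
n = [-(71) + √Δ] / (2·5) = (-71 + 491) / 10 = 420 / 10 = 42
(The negative root is discarded since n must be a positive integer.)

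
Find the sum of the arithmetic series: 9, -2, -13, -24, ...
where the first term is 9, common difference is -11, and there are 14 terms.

Sₙ = n/2 × (first + last)
Last term = a + (n-1)d = 9 + (14-1)×(-11) = -134
S_14 = 14/2 × (9 + (-134))
S_14 = 14/2 × (-125) = -875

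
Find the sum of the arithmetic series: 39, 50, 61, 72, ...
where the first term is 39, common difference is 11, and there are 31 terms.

Sₙ = n/2 × (first + last)
Last term = a + (n-1)d = 39 + (31-1)×11 = 369
S_31 = 31/2 × (39 + 369)
S_31 = 31/2 × 408 = 6324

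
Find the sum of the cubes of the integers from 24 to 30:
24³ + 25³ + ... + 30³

Use ∑_{k=1}^{n} k³ = [n(n+1)/2]², then subtract the first 23 terms.
∑_{k=1}^{30} k³ = [30×31/2]² = 465² = 216225
∑_{k=1}^{23} k³ = [23×24/2]² = 276² = 76176
∑_{k=24}^{30} k³ = 216225 - 76176 = 140049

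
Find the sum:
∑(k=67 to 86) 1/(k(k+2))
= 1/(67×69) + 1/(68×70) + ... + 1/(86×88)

Partial fractions: 1/(k(k+2)) = (1/2)[1/k - 1/(k+2)]
Telescoping leaves the first two and last two terms:
= (1/2)[1/67 + 1/68 - 1/87 - 1/88]
= 59065/17440368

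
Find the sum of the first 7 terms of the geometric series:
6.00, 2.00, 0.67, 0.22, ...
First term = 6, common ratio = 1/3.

Sₙ = a(1 - rⁿ) / (1 - r)
S_7 = 6(1 - (1/3)^7) / (1 - (1/3))
S_7 = 6(1 - (1/2187)) / (2/3)
S_7 = 2186/243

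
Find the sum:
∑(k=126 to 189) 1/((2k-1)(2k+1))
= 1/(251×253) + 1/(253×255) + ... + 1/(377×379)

Partial fractions: 1/((2k-1)(2k+1)) = (1/2)[1/(2k-1) - 1/(2k+1)]
The series telescopes:
= (1/2)[1/251 - 1/379]
= 64/95129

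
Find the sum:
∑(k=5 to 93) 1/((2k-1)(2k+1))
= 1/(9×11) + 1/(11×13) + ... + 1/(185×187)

Partial fractions: 1/((2k-1)(2k+1)) = (1/2)[1/(2k-1) - 1/(2k+1)]
The series telescopes:
= (1/2)[1/9 - 1/187]
= 89/1683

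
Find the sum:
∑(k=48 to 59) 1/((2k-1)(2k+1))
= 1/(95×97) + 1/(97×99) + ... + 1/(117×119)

Partial fractions: 1/((2k-1)(2k+1)) = (1/2)[1/(2k-1) - 1/(2k+1)]
The series telescopes:
= (1/2)[1/95 - 1/119]
= 12/11305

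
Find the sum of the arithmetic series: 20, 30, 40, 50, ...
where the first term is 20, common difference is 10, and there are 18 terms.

Sₙ = n/2 × (first + last)
Last term = a + (n-1)d = 20 + (18-1)×10 = 190
S_18 = 18/2 × (20 + 190)
S_18 = 18/2 × 210 = 1890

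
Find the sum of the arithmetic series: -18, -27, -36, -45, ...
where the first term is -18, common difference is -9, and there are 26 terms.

Sₙ = n/2 × (first + last)
Last term = a + (n-1)d = -18 + (26-1)×(-9) = -243
S_26 = 26/2 × (-18 + (-243))
S_26 = 26/2 × (-261) = -3393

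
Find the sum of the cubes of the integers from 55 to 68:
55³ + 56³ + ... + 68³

Use ∑_{k=1}^{n} k³ = [n(n+1)/2]², then subtract the first 54 terms.
∑_{k=1}^{68} k³ = [68×69/2]² = 2346² = 5503716
∑_{k=1}^{54} k³ = [54×55/2]² = 1485² = 2205225
∑_{k=55}^{68} k³ = 5503716 - 2205225 = 3298491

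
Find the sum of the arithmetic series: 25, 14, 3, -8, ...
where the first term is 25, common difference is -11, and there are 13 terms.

Sₙ = n/2 × (first + last)
Last term = a + (n-1)d = 25 + (13-1)×(-11) = -107
S_13 = 13/2 × (25 + (-107))
S_13 = 13/2 × (-82) = -533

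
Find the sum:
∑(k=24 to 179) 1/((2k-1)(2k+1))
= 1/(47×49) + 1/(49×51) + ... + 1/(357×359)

Partial fractions: 1/((2k-1)(2k+1)) = (1/2)[1/(2k-1) - 1/(2k+1)]
The series telescopes:
= (1/2)[1/47 - 1/359]
= 156/16873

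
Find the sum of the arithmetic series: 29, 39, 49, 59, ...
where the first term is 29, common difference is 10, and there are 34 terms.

Sₙ = n/2 × (first + last)
Last term = a + (n-1)d = 29 + (34-1)×10 = 359
S_34 = 34/2 × (29 + 359)
S_34 = 34/2 × 388 = 6596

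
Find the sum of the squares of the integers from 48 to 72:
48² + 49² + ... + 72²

Use ∑_{k=1}^{n} k² = n(n+1)(2n+1)/6, then subtract the first 47 terms.
∑_{k=1}^{72} k² = 72×73×145/6 = 127020
∑_{k=1}^{47} k² = 47×48×95/6 = 35720
∑_{k=48}^{72} k² = 127020 - 35720 = 91300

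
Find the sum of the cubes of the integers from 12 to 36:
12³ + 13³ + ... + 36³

Use ∑_{k=1}^{n} k³ = [n(n+1)/2]², then subtract the first 11 terms.
∑_{k=1}^{36} k³ = [36×37/2]² = 666² = 443556
∑_{k=1}^{11} k³ = [11×12/2]² = 66² = 4356
∑_{k=12}^{36} k³ = 443556 - 4356 = 439200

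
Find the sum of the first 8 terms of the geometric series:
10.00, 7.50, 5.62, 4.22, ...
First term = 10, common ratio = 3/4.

Sₙ = a(1 - rⁿ) / (1 - r)
S_8 = 10(1 - (3/4)^8) / (1 - (3/4))
S_8 = 10(1 - (6561/65536)) / (1/4)
S_8 = 294875/8192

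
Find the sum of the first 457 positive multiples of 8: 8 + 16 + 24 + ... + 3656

Factor out 8: = 8(1 + 2 + ... + 457) = 8 × n(n+1)/2
= 8 × 457×458/2
= 8 × 104653
= 837224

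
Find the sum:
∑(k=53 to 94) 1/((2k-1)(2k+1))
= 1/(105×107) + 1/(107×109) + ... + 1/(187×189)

Partial fractions: 1/((2k-1)(2k+1)) = (1/2)[1/(2k-1) - 1/(2k+1)]
The series telescopes:
= (1/2)[1/105 - 1/189]
= 2/945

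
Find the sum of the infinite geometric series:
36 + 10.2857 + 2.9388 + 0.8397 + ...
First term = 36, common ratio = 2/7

For |r| < 1, S = a / (1 - r)
S = 36 / (1 - (2/7))
S = 36 / (5/7)
S = 252/5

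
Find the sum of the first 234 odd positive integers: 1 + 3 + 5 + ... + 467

Sum of first n odd numbers = n²
= 234²
= 54756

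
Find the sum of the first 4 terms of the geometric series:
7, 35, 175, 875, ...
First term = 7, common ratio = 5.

Sₙ = a(1 - rⁿ) / (1 - r)
S_4 = 7(1 - 5^4) / (1 - 5)
S_4 = 7(1 - 625) / (-4)
S_4 = 1092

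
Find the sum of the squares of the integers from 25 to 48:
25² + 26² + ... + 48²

Use ∑_{k=1}^{n} k² = n(n+1)(2n+1)/6, then subtract the first 24 terms.
∑_{k=1}^{48} k² = 48×49×97/6 = 38024
∑_{k=1}^{24} k² = 24×25×49/6 = 4900
∑_{k=25}^{48} k² = 38024 - 4900 = 33124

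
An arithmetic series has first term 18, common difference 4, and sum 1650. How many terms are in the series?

Using S = n/2 × [2a + (n-1)d]
1650 = n/2 × [2(18) + (n-1)(4)]
1650 = n/2 × [36 + 4n - 4]
3300 = n × [32 + 4n]
4n² + (32)n - 3300 = 0
Discriminant: Δ = (32)² - 4(4)(-3300) = 1024 + 52800 = 53824
√Δ = 232
n = [-(32) + √Δ] / (2·4) = (-32 + 232) / 8 = 200 / 8 = 25
(The negative root is discarded since n must be a positive integer.)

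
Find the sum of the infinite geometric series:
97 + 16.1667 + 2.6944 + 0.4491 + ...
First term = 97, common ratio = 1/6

For |r| < 1, S = a / (1 - r)
S = 97 / (1 - (1/6))
S = 97 / (5/6)
S = 582/5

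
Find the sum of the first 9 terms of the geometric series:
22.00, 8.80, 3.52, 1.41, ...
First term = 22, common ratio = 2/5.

Sₙ = a(1 - rⁿ) / (1 - r)
S_9 = 22(1 - (2/5)^9) / (1 - (2/5))
S_9 = 22(1 - (512/1953125)) / (3/5)
S_9 = 14319162/390625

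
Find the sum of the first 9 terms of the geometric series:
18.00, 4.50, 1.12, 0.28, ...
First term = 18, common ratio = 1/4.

Sₙ = a(1 - rⁿ) / (1 - r)
S_9 = 18(1 - (1/4)^9) / (1 - (1/4))
S_9 = 18(1 - (1/262144)) / (3/4)
S_9 = 786429/32768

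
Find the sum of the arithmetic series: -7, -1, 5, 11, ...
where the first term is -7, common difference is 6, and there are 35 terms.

Sₙ = n/2 × (first + last)
Last term = a + (n-1)d = -7 + (35-1)×6 = 197
S_35 = 35/2 × (-7 + 197)
S_35 = 35/2 × 190 = 3325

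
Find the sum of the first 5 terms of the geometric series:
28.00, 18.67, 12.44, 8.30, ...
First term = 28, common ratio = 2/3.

Sₙ = a(1 - rⁿ) / (1 - r)
S_5 = 28(1 - (2/3)^5) / (1 - (2/3))
S_5 = 28(1 - (32/243)) / (1/3)
S_5 = 5908/81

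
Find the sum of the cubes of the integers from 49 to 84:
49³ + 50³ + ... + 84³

Use ∑_{k=1}^{n} k³ = [n(n+1)/2]², then subtract the first 48 terms.
∑_{k=1}^{84} k³ = [84×85/2]² = 3570² = 12744900
∑_{k=1}^{48} k³ = [48×49/2]² = 1176² = 1382976
∑_{k=49}^{84} k³ = 12744900 - 1382976 = 11361924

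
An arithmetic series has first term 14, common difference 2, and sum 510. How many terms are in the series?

Using S = n/2 × [2a + (n-1)d]
510 = n/2 × [2(14) + (n-1)(2)]
510 = n/2 × [28 + 2n - 2]
1020 = n × [26 + 2n]
2n² + (26)n - 1020 = 0
Discriminant: Δ = (26)² - 4(2)(-1020) = 676 + 8160 = 8836
√Δ = 94
n = [-(26) + √Δ] / (2·2) = (-26 + 94) / 4 = 68 / 4 = 17
(The negative root is discarded since n must be a positive integer.)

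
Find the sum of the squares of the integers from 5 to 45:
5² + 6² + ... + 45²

Use ∑_{k=1}^{n} k² = n(n+1)(2n+1)/6, then subtract the first 4 terms.
∑_{k=1}^{45} k² = 45×46×91/6 = 31395
∑_{k=1}^{4} k² = 4×5×9/6 = 30
∑_{k=5}^{45} k² = 31395 - 30 = 31365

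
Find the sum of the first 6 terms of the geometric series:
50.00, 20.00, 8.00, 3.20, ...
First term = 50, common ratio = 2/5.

Sₙ = a(1 - rⁿ) / (1 - r)
S_6 = 50(1 - (2/5)^6) / (1 - (2/5))
S_6 = 50(1 - (64/15625)) / (3/5)
S_6 = 10374/125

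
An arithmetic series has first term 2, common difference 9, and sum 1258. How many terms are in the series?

Using S = n/2 × [2a + (n-1)d]
1258 = n/2 × [2(2) + (n-1)(9)]
1258 = n/2 × [4 + 9n - 9]
2516 = n × [-5 + 9n]
9n² + (-5)n - 2516 = 0
Discriminant: Δ = (-5)² - 4(9)(-2516) = 25 + 90576 = 90601
√Δ = 301
n = [-(-5) + √Δ] / (2·9) = (5 + 301) / 18 = 306 / 18 = 17
(The negative root is discarded since n must be a positive integer.)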